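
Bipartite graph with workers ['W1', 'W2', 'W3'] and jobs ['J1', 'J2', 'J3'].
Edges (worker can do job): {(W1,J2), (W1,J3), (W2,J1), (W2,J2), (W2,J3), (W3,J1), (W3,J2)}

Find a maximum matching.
Matching: {(W1,J3), (W2,J1), (W3,J2)}

Maximum matching (size 3):
  W1 → J3
  W2 → J1
  W3 → J2

Each worker is assigned to at most one job, and each job to at most one worker.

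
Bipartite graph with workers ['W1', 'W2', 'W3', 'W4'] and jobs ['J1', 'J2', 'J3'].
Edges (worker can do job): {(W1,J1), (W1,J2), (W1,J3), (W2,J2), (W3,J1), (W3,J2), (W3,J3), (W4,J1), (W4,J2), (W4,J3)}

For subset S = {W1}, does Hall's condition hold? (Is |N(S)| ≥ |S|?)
Yes: |N(S)| = 3, |S| = 1

Subset S = {W1}
Neighbors N(S) = {J1, J2, J3}

|N(S)| = 3, |S| = 1
Hall's condition: |N(S)| ≥ |S| is satisfied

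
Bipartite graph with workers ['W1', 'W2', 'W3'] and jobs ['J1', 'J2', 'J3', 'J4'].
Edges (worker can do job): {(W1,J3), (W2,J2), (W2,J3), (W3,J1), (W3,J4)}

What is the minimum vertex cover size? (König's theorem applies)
Minimum vertex cover size = 3

By König's theorem: in bipartite graphs,
min vertex cover = max matching = 3

Maximum matching has size 3, so minimum vertex cover also has size 3.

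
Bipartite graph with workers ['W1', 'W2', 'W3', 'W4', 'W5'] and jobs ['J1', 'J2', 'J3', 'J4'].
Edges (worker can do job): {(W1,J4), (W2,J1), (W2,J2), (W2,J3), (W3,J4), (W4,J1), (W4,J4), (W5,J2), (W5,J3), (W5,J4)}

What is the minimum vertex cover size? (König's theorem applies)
Minimum vertex cover size = 4

By König's theorem: in bipartite graphs,
min vertex cover = max matching = 4

Maximum matching has size 4, so minimum vertex cover also has size 4.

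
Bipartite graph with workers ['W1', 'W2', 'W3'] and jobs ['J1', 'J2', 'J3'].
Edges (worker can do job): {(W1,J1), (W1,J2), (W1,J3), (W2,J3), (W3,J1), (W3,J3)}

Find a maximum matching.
Matching: {(W1,J2), (W2,J3), (W3,J1)}

Maximum matching (size 3):
  W1 → J2
  W2 → J3
  W3 → J1

Each worker is assigned to at most one job, and each job to at most one worker.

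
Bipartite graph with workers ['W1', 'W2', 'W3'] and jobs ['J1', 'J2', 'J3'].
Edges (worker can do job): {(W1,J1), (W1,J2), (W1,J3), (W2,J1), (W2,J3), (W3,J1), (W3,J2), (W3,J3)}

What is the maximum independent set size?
Maximum independent set = 3

By König's theorem:
- Min vertex cover = Max matching = 3
- Max independent set = Total vertices - Min vertex cover
- Max independent set = 6 - 3 = 3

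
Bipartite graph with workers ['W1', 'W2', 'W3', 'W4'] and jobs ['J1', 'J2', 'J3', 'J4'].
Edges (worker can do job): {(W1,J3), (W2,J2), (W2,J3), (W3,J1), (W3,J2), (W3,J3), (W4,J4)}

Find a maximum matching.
Matching: {(W1,J3), (W2,J2), (W3,J1), (W4,J4)}

Maximum matching (size 4):
  W1 → J3
  W2 → J2
  W3 → J1
  W4 → J4

Each worker is assigned to at most one job, and each job to at most one worker.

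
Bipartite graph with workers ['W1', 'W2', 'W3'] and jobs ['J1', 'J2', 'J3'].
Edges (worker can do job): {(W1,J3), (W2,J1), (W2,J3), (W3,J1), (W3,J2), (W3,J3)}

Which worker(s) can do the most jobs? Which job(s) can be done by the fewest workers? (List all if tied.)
Most versatile: W3 (3 jobs); Least covered: J2 (1 workers)

Worker degrees (jobs they can do): W1:1, W2:2, W3:3
Job degrees (workers who can do it): J1:2, J2:1, J3:3

Maximum worker degree is 3, achieved by: W3
Minimum job degree is 1, achieved by: J2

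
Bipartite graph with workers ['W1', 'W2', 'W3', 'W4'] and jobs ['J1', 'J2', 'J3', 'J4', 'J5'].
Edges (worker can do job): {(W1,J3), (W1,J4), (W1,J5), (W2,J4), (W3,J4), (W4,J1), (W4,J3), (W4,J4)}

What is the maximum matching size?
Maximum matching size = 3

Maximum matching: {(W1,J5), (W3,J4), (W4,J3)}
Size: 3

This assigns 3 workers to 3 distinct jobs.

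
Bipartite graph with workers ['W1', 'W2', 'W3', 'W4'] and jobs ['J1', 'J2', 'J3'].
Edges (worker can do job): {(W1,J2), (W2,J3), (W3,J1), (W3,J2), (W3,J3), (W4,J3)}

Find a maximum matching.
Matching: {(W1,J2), (W3,J1), (W4,J3)}

Maximum matching (size 3):
  W1 → J2
  W3 → J1
  W4 → J3

Each worker is assigned to at most one job, and each job to at most one worker.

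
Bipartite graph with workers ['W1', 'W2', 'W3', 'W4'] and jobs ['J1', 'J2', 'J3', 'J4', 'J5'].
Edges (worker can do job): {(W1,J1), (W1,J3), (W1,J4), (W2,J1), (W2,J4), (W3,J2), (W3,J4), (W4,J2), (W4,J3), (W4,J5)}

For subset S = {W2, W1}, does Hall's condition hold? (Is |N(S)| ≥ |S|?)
Yes: |N(S)| = 3, |S| = 2

Subset S = {W2, W1}
Neighbors N(S) = {J1, J3, J4}

|N(S)| = 3, |S| = 2
Hall's condition: |N(S)| ≥ |S| is satisfied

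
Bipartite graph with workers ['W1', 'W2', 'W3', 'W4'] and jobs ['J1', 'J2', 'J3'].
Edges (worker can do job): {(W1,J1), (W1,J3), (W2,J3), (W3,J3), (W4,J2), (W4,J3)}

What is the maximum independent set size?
Maximum independent set = 4

By König's theorem:
- Min vertex cover = Max matching = 3
- Max independent set = Total vertices - Min vertex cover
- Max independent set = 7 - 3 = 4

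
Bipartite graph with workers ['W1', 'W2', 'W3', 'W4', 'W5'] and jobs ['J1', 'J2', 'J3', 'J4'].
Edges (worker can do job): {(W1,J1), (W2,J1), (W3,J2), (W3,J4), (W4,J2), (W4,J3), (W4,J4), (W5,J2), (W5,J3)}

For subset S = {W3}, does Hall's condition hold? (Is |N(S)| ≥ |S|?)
Yes: |N(S)| = 2, |S| = 1

Subset S = {W3}
Neighbors N(S) = {J2, J4}

|N(S)| = 2, |S| = 1
Hall's condition: |N(S)| ≥ |S| is satisfied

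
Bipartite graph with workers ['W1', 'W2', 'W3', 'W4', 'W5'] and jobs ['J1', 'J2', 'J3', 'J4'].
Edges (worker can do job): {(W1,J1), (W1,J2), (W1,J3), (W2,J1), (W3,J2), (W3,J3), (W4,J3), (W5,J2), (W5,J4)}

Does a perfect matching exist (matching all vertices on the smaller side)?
Yes, perfect matching exists (size 4)

Perfect matching: {(W1,J1), (W3,J2), (W4,J3), (W5,J4)}
All 4 vertices on the smaller side are matched.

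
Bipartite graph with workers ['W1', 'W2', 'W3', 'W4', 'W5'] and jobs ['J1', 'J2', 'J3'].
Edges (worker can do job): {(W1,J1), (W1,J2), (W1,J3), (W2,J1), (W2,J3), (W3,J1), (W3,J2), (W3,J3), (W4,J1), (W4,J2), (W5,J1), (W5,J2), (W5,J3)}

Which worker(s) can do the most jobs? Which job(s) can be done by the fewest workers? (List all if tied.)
Most versatile: W1, W3, W5 (3 jobs); Least covered: J2, J3 (4 workers)

Worker degrees (jobs they can do): W1:3, W2:2, W3:3, W4:2, W5:3
Job degrees (workers who can do it): J1:5, J2:4, J3:4

Maximum worker degree is 3, achieved by: W1, W3, W5
Minimum job degree is 4, achieved by: J2, J3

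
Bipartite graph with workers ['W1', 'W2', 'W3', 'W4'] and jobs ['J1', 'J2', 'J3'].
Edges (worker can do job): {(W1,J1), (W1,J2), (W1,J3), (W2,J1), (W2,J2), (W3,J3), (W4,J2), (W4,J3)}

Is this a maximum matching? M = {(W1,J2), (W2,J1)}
No, size 2 is not maximum

Proposed matching has size 2.
Maximum matching size for this graph: 3.

This is NOT maximum - can be improved to size 3.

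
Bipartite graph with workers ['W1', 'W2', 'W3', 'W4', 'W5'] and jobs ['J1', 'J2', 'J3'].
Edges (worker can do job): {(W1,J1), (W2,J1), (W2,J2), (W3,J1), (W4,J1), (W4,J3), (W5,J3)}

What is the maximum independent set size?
Maximum independent set = 5

By König's theorem:
- Min vertex cover = Max matching = 3
- Max independent set = Total vertices - Min vertex cover
- Max independent set = 8 - 3 = 5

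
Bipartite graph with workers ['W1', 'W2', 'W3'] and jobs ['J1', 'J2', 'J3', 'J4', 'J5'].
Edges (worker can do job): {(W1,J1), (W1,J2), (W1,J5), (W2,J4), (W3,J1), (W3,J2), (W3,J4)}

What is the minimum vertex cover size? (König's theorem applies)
Minimum vertex cover size = 3

By König's theorem: in bipartite graphs,
min vertex cover = max matching = 3

Maximum matching has size 3, so minimum vertex cover also has size 3.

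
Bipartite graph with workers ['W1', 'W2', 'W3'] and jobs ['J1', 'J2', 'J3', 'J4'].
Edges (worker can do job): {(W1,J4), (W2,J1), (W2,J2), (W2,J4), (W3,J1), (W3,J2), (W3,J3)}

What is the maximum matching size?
Maximum matching size = 3

Maximum matching: {(W1,J4), (W2,J2), (W3,J1)}
Size: 3

This assigns 3 workers to 3 distinct jobs.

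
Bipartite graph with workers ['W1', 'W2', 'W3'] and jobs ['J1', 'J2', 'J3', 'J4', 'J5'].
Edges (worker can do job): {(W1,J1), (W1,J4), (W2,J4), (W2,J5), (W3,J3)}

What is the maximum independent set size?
Maximum independent set = 5

By König's theorem:
- Min vertex cover = Max matching = 3
- Max independent set = Total vertices - Min vertex cover
- Max independent set = 8 - 3 = 5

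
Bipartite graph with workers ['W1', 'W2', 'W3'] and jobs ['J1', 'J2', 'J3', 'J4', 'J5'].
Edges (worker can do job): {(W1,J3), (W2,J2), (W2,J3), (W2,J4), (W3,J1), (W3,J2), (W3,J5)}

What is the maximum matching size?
Maximum matching size = 3

Maximum matching: {(W1,J3), (W2,J4), (W3,J1)}
Size: 3

This assigns 3 workers to 3 distinct jobs.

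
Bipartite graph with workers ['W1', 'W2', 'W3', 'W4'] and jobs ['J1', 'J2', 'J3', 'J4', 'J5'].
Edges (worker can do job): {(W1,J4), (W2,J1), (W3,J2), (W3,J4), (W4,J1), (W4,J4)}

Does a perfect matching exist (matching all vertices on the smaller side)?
No, maximum matching has size 3 < 4

Maximum matching has size 3, need 4 for perfect matching.
Unmatched workers: ['W1']
Unmatched jobs: ['J3', 'J5']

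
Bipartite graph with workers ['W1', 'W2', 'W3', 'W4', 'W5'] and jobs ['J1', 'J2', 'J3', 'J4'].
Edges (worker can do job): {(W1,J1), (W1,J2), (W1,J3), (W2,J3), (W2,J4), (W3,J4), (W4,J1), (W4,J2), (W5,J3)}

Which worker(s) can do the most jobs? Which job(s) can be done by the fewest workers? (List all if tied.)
Most versatile: W1 (3 jobs); Least covered: J1, J2, J4 (2 workers)

Worker degrees (jobs they can do): W1:3, W2:2, W3:1, W4:2, W5:1
Job degrees (workers who can do it): J1:2, J2:2, J3:3, J4:2

Maximum worker degree is 3, achieved by: W1
Minimum job degree is 2, achieved by: J1, J2, J4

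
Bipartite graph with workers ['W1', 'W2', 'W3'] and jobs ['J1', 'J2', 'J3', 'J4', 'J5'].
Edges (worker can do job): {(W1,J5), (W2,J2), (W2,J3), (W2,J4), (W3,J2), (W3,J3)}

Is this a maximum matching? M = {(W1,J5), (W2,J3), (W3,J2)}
Yes, size 3 is maximum

Proposed matching has size 3.
Maximum matching size for this graph: 3.

This is a maximum matching.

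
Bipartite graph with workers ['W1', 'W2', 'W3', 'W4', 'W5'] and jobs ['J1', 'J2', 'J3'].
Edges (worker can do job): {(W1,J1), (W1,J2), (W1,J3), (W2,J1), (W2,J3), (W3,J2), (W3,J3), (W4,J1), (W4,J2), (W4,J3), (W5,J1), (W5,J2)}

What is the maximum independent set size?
Maximum independent set = 5

By König's theorem:
- Min vertex cover = Max matching = 3
- Max independent set = Total vertices - Min vertex cover
- Max independent set = 8 - 3 = 5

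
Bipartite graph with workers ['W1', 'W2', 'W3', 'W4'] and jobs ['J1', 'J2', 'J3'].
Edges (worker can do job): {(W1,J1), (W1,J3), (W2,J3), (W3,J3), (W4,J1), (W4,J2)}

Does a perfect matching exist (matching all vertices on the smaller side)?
Yes, perfect matching exists (size 3)

Perfect matching: {(W1,J1), (W3,J3), (W4,J2)}
All 3 vertices on the smaller side are matched.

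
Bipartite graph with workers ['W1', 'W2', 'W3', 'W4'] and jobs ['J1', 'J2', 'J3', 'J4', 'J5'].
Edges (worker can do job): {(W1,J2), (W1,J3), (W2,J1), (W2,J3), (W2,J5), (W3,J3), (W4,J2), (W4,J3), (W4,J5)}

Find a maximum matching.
Matching: {(W1,J2), (W2,J1), (W3,J3), (W4,J5)}

Maximum matching (size 4):
  W1 → J2
  W2 → J1
  W3 → J3
  W4 → J5

Each worker is assigned to at most one job, and each job to at most one worker.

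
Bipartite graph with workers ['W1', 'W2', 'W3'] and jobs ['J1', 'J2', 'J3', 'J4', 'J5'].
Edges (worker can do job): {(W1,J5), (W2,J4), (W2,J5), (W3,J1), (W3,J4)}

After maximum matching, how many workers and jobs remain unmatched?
Unmatched: 0 workers, 2 jobs

Maximum matching size: 3
Workers: 3 total, 3 matched, 0 unmatched
Jobs: 5 total, 3 matched, 2 unmatched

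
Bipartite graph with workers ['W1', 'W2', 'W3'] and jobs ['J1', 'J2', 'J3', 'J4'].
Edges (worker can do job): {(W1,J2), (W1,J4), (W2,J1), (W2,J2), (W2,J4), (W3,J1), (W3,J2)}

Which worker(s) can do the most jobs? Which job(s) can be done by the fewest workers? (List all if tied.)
Most versatile: W2 (3 jobs); Least covered: J3 (0 workers)

Worker degrees (jobs they can do): W1:2, W2:3, W3:2
Job degrees (workers who can do it): J1:2, J2:3, J3:0, J4:2

Maximum worker degree is 3, achieved by: W2
Minimum job degree is 0, achieved by: J3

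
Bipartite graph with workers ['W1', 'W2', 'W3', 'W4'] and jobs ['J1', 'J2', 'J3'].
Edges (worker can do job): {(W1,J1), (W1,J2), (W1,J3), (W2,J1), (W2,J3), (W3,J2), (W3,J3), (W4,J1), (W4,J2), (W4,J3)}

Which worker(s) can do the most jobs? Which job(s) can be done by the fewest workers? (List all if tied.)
Most versatile: W1, W4 (3 jobs); Least covered: J1, J2 (3 workers)

Worker degrees (jobs they can do): W1:3, W2:2, W3:2, W4:3
Job degrees (workers who can do it): J1:3, J2:3, J3:4

Maximum worker degree is 3, achieved by: W1, W4
Minimum job degree is 3, achieved by: J1, J2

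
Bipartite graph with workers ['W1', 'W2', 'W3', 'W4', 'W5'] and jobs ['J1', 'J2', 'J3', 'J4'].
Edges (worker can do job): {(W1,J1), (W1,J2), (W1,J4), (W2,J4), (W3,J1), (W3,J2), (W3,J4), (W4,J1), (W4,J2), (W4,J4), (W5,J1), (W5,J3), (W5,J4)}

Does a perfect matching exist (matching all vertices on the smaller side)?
Yes, perfect matching exists (size 4)

Perfect matching: {(W1,J1), (W3,J4), (W4,J2), (W5,J3)}
All 4 vertices on the smaller side are matched.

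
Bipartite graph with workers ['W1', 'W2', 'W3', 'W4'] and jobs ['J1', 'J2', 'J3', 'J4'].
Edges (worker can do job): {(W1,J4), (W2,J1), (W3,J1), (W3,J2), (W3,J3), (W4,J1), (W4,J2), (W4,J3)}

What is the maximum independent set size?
Maximum independent set = 4

By König's theorem:
- Min vertex cover = Max matching = 4
- Max independent set = Total vertices - Min vertex cover
- Max independent set = 8 - 4 = 4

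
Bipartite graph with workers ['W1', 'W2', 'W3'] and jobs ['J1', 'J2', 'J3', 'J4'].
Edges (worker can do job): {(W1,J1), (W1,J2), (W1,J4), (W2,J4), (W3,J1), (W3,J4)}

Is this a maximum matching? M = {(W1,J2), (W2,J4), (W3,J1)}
Yes, size 3 is maximum

Proposed matching has size 3.
Maximum matching size for this graph: 3.

This is a maximum matching.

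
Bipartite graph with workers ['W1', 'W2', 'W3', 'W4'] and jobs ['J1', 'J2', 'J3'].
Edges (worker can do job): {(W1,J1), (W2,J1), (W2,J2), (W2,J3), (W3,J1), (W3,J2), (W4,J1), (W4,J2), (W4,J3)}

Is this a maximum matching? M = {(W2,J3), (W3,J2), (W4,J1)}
Yes, size 3 is maximum

Proposed matching has size 3.
Maximum matching size for this graph: 3.

This is a maximum matching.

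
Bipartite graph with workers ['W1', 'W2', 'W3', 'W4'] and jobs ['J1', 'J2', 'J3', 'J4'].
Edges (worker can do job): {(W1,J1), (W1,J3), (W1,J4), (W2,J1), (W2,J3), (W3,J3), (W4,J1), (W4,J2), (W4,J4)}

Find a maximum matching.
Matching: {(W1,J4), (W2,J1), (W3,J3), (W4,J2)}

Maximum matching (size 4):
  W1 → J4
  W2 → J1
  W3 → J3
  W4 → J2

Each worker is assigned to at most one job, and each job to at most one worker.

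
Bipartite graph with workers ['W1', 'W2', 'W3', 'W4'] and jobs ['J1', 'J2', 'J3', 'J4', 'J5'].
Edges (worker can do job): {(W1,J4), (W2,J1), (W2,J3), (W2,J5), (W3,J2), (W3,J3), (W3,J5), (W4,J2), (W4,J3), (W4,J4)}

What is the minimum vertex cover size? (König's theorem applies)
Minimum vertex cover size = 4

By König's theorem: in bipartite graphs,
min vertex cover = max matching = 4

Maximum matching has size 4, so minimum vertex cover also has size 4.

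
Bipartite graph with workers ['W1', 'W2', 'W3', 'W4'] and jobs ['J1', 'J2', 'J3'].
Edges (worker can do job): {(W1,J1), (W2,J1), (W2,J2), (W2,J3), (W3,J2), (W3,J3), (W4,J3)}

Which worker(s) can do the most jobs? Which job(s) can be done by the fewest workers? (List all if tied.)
Most versatile: W2 (3 jobs); Least covered: J1, J2 (2 workers)

Worker degrees (jobs they can do): W1:1, W2:3, W3:2, W4:1
Job degrees (workers who can do it): J1:2, J2:2, J3:3

Maximum worker degree is 3, achieved by: W2
Minimum job degree is 2, achieved by: J1, J2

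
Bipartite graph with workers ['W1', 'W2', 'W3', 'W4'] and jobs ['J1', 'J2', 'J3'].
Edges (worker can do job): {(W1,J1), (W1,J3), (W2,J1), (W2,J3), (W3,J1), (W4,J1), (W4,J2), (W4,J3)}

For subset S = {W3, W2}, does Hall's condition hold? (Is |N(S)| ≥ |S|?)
Yes: |N(S)| = 2, |S| = 2

Subset S = {W3, W2}
Neighbors N(S) = {J1, J3}

|N(S)| = 2, |S| = 2
Hall's condition: |N(S)| ≥ |S| is satisfied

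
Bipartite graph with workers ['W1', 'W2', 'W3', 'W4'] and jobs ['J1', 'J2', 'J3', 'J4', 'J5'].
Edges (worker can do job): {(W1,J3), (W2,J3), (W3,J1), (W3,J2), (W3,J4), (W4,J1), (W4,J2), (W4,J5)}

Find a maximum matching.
Matching: {(W1,J3), (W3,J4), (W4,J5)}

Maximum matching (size 3):
  W1 → J3
  W3 → J4
  W4 → J5

Each worker is assigned to at most one job, and each job to at most one worker.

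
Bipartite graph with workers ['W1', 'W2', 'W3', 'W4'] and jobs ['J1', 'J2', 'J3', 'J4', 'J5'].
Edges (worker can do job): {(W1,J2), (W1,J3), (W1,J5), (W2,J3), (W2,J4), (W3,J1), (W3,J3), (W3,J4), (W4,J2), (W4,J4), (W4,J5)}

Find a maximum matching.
Matching: {(W1,J5), (W2,J4), (W3,J3), (W4,J2)}

Maximum matching (size 4):
  W1 → J5
  W2 → J4
  W3 → J3
  W4 → J2

Each worker is assigned to at most one job, and each job to at most one worker.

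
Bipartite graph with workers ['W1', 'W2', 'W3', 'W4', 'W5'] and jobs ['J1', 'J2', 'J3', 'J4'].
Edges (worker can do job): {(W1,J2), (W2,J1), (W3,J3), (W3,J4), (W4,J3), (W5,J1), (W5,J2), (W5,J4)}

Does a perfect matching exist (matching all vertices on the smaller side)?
Yes, perfect matching exists (size 4)

Perfect matching: {(W1,J2), (W3,J4), (W4,J3), (W5,J1)}
All 4 vertices on the smaller side are matched.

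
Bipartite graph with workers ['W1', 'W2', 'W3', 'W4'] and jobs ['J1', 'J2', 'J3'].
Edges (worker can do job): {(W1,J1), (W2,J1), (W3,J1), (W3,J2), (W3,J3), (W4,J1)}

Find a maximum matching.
Matching: {(W3,J2), (W4,J1)}

Maximum matching (size 2):
  W3 → J2
  W4 → J1

Each worker is assigned to at most one job, and each job to at most one worker.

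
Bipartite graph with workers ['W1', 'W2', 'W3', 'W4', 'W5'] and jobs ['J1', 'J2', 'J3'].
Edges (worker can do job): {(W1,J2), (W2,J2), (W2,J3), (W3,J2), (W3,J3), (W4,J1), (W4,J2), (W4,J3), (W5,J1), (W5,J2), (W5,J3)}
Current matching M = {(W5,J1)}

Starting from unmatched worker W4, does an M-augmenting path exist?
Yes: W4 → J1 → W5 → J3

An M-augmenting path alternates non-matching / matching edges, starting and ending at unmatched vertices.
Path: W4 → J1 → W5 → J3
(J3 is unmatched in M, so the path is augmenting.)
Flipping edges along this path would increase |M| from 1 to 2.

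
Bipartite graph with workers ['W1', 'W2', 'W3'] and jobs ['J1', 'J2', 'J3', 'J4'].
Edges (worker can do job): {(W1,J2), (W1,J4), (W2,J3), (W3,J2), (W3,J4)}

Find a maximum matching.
Matching: {(W1,J2), (W2,J3), (W3,J4)}

Maximum matching (size 3):
  W1 → J2
  W2 → J3
  W3 → J4

Each worker is assigned to at most one job, and each job to at most one worker.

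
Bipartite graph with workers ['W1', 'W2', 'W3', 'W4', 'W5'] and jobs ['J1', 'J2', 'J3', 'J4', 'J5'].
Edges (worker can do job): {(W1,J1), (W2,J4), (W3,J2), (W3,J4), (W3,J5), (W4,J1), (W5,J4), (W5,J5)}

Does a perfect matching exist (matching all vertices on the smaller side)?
No, maximum matching has size 4 < 5

Maximum matching has size 4, need 5 for perfect matching.
Unmatched workers: ['W1']
Unmatched jobs: ['J3']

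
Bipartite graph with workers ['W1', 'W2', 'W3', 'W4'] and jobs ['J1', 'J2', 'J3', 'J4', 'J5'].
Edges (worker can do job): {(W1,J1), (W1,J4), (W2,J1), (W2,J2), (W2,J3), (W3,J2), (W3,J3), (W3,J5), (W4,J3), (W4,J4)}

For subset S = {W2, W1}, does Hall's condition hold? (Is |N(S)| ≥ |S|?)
Yes: |N(S)| = 4, |S| = 2

Subset S = {W2, W1}
Neighbors N(S) = {J1, J2, J3, J4}

|N(S)| = 4, |S| = 2
Hall's condition: |N(S)| ≥ |S| is satisfied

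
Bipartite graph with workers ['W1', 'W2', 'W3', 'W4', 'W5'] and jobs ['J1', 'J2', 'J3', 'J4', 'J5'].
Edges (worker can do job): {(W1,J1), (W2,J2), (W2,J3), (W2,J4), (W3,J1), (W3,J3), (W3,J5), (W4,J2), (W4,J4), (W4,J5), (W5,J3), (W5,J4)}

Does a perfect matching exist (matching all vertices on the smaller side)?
Yes, perfect matching exists (size 5)

Perfect matching: {(W1,J1), (W2,J2), (W3,J3), (W4,J5), (W5,J4)}
All 5 vertices on the smaller side are matched.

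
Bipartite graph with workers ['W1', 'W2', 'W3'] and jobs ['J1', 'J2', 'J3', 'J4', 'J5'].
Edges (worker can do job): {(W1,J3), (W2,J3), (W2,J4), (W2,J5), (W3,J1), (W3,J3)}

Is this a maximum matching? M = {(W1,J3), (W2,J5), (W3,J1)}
Yes, size 3 is maximum

Proposed matching has size 3.
Maximum matching size for this graph: 3.

This is a maximum matching.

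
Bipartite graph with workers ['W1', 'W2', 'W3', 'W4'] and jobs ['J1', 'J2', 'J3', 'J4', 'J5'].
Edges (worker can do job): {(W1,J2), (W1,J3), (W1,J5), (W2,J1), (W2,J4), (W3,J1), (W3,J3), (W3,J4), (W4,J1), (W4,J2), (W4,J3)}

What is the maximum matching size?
Maximum matching size = 4

Maximum matching: {(W1,J2), (W2,J1), (W3,J4), (W4,J3)}
Size: 4

This assigns 4 workers to 4 distinct jobs.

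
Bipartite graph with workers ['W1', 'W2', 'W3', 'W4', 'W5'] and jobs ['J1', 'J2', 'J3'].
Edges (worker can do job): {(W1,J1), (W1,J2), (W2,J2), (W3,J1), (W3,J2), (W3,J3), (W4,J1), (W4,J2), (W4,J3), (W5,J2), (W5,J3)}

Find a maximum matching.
Matching: {(W3,J3), (W4,J1), (W5,J2)}

Maximum matching (size 3):
  W3 → J3
  W4 → J1
  W5 → J2

Each worker is assigned to at most one job, and each job to at most one worker.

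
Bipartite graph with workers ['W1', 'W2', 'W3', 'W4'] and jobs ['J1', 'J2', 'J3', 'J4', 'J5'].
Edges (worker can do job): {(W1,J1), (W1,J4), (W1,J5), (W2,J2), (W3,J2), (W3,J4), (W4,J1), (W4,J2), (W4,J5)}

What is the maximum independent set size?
Maximum independent set = 5

By König's theorem:
- Min vertex cover = Max matching = 4
- Max independent set = Total vertices - Min vertex cover
- Max independent set = 9 - 4 = 5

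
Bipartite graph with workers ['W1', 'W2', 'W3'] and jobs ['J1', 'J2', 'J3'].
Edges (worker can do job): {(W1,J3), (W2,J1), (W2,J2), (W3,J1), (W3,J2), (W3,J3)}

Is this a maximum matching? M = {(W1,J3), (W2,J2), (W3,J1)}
Yes, size 3 is maximum

Proposed matching has size 3.
Maximum matching size for this graph: 3.

This is a maximum matching.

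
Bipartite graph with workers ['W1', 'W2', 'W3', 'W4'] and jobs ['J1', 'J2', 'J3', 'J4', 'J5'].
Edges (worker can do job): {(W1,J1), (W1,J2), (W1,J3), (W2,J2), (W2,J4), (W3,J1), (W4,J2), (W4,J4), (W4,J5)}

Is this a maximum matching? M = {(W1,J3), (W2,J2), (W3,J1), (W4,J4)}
Yes, size 4 is maximum

Proposed matching has size 4.
Maximum matching size for this graph: 4.

This is a maximum matching.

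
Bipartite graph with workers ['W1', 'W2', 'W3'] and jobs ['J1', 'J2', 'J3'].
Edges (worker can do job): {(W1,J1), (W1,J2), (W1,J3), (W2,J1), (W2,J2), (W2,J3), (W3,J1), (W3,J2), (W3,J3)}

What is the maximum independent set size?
Maximum independent set = 3

By König's theorem:
- Min vertex cover = Max matching = 3
- Max independent set = Total vertices - Min vertex cover
- Max independent set = 6 - 3 = 3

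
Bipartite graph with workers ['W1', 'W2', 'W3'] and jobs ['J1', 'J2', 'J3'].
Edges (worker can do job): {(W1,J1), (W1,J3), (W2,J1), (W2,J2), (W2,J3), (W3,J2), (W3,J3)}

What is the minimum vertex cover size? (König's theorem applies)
Minimum vertex cover size = 3

By König's theorem: in bipartite graphs,
min vertex cover = max matching = 3

Maximum matching has size 3, so minimum vertex cover also has size 3.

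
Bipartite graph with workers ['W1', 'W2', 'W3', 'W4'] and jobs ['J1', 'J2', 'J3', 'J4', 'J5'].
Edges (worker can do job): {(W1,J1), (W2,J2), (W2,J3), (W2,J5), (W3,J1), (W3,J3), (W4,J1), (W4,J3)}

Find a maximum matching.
Matching: {(W2,J5), (W3,J3), (W4,J1)}

Maximum matching (size 3):
  W2 → J5
  W3 → J3
  W4 → J1

Each worker is assigned to at most one job, and each job to at most one worker.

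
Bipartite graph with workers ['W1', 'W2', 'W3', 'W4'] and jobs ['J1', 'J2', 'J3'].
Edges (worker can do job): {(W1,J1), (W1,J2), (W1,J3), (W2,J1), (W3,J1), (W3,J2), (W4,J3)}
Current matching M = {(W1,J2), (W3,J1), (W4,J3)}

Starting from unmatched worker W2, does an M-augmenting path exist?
No augmenting path from W2

Alternating search from W2 reaches jobs: {J1, J2, J3}.
Every reachable job is already matched in M, and following those matched edges back to workers exposes no further unvisited jobs.
No M-augmenting path from W2 exists.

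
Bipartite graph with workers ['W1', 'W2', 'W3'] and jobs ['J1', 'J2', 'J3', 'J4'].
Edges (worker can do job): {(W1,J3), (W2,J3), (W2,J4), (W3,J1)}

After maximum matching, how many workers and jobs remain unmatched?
Unmatched: 0 workers, 1 jobs

Maximum matching size: 3
Workers: 3 total, 3 matched, 0 unmatched
Jobs: 4 total, 3 matched, 1 unmatched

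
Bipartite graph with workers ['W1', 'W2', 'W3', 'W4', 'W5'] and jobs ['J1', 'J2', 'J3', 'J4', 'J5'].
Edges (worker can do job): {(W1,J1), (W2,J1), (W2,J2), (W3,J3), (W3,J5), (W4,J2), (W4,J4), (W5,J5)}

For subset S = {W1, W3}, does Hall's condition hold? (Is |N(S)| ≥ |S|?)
Yes: |N(S)| = 3, |S| = 2

Subset S = {W1, W3}
Neighbors N(S) = {J1, J3, J5}

|N(S)| = 3, |S| = 2
Hall's condition: |N(S)| ≥ |S| is satisfied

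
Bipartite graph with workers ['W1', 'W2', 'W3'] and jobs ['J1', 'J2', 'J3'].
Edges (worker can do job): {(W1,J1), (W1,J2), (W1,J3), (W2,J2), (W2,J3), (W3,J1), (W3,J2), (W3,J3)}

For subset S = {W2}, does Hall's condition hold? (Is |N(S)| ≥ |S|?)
Yes: |N(S)| = 2, |S| = 1

Subset S = {W2}
Neighbors N(S) = {J2, J3}

|N(S)| = 2, |S| = 1
Hall's condition: |N(S)| ≥ |S| is satisfied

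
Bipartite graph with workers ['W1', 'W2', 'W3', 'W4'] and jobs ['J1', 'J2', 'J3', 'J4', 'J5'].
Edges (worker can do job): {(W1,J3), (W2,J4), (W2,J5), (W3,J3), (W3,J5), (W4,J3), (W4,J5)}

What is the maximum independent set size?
Maximum independent set = 6

By König's theorem:
- Min vertex cover = Max matching = 3
- Max independent set = Total vertices - Min vertex cover
- Max independent set = 9 - 3 = 6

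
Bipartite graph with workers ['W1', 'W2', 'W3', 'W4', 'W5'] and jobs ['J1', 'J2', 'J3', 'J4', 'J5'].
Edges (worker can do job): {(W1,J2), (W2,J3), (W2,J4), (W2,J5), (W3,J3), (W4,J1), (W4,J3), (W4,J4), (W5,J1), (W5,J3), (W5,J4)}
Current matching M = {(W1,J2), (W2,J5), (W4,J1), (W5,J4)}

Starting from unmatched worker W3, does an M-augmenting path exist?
Yes: W3 → J3

An M-augmenting path alternates non-matching / matching edges, starting and ending at unmatched vertices.
Path: W3 → J3
(J3 is unmatched in M, so the path is augmenting.)
Flipping edges along this path would increase |M| from 4 to 5.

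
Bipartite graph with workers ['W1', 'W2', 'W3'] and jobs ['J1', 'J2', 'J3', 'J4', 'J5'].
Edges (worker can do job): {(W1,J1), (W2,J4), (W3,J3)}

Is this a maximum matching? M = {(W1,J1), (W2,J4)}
No, size 2 is not maximum

Proposed matching has size 2.
Maximum matching size for this graph: 3.

This is NOT maximum - can be improved to size 3.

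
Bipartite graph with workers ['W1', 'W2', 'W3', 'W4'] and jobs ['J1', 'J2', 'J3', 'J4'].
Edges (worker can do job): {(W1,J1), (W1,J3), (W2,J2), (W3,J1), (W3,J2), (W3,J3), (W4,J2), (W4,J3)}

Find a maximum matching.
Matching: {(W2,J2), (W3,J1), (W4,J3)}

Maximum matching (size 3):
  W2 → J2
  W3 → J1
  W4 → J3

Each worker is assigned to at most one job, and each job to at most one worker.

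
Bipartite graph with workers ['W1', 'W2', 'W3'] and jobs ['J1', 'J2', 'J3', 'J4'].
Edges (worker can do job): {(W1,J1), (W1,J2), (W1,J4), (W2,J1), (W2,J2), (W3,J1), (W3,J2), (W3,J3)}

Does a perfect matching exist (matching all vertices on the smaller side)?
Yes, perfect matching exists (size 3)

Perfect matching: {(W1,J1), (W2,J2), (W3,J3)}
All 3 vertices on the smaller side are matched.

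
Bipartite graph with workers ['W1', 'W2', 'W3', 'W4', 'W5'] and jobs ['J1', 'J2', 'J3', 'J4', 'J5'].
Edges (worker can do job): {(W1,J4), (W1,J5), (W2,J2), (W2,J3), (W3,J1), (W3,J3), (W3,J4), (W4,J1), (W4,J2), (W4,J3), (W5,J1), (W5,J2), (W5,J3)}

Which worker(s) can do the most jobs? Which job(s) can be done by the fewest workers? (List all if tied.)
Most versatile: W3, W4, W5 (3 jobs); Least covered: J5 (1 workers)

Worker degrees (jobs they can do): W1:2, W2:2, W3:3, W4:3, W5:3
Job degrees (workers who can do it): J1:3, J2:3, J3:4, J4:2, J5:1

Maximum worker degree is 3, achieved by: W3, W4, W5
Minimum job degree is 1, achieved by: J5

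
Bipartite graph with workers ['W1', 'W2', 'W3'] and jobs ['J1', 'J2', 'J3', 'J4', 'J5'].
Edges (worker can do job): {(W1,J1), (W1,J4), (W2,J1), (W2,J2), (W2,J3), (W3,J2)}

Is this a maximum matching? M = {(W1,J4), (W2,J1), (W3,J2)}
Yes, size 3 is maximum

Proposed matching has size 3.
Maximum matching size for this graph: 3.

This is a maximum matching.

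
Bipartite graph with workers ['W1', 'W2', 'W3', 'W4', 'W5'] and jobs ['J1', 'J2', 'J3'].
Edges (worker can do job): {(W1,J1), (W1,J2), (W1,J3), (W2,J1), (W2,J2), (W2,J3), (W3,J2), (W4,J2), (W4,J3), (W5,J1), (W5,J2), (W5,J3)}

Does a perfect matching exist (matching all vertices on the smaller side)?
Yes, perfect matching exists (size 3)

Perfect matching: {(W3,J2), (W4,J3), (W5,J1)}
All 3 vertices on the smaller side are matched.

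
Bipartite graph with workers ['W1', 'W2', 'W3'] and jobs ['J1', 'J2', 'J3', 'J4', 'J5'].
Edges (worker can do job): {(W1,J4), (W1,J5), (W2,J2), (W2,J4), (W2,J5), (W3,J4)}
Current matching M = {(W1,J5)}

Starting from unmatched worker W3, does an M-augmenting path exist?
Yes: W3 → J4

An M-augmenting path alternates non-matching / matching edges, starting and ending at unmatched vertices.
Path: W3 → J4
(J4 is unmatched in M, so the path is augmenting.)
Flipping edges along this path would increase |M| from 1 to 2.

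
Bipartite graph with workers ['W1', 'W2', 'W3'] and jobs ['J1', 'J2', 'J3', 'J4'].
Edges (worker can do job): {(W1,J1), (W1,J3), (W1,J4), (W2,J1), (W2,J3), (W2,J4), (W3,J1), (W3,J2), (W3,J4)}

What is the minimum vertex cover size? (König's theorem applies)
Minimum vertex cover size = 3

By König's theorem: in bipartite graphs,
min vertex cover = max matching = 3

Maximum matching has size 3, so minimum vertex cover also has size 3.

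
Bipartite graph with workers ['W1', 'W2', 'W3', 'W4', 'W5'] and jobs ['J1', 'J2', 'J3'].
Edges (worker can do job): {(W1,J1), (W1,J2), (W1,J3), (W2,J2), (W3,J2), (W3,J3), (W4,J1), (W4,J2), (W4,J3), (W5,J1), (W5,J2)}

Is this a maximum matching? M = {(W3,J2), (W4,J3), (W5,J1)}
Yes, size 3 is maximum

Proposed matching has size 3.
Maximum matching size for this graph: 3.

This is a maximum matching.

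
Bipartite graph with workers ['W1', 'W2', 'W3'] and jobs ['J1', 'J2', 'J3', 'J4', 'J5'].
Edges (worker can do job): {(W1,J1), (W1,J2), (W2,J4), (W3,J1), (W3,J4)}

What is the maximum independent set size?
Maximum independent set = 5

By König's theorem:
- Min vertex cover = Max matching = 3
- Max independent set = Total vertices - Min vertex cover
- Max independent set = 8 - 3 = 5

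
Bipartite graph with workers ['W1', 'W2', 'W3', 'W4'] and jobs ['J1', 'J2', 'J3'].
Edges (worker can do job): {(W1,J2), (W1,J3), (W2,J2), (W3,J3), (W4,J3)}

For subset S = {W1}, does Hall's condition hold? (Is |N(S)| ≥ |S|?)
Yes: |N(S)| = 2, |S| = 1

Subset S = {W1}
Neighbors N(S) = {J2, J3}

|N(S)| = 2, |S| = 1
Hall's condition: |N(S)| ≥ |S| is satisfied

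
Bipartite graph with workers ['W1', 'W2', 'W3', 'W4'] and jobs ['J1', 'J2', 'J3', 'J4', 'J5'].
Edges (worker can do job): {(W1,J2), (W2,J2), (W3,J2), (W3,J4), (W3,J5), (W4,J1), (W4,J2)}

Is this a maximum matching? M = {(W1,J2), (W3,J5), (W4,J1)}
Yes, size 3 is maximum

Proposed matching has size 3.
Maximum matching size for this graph: 3.

This is a maximum matching.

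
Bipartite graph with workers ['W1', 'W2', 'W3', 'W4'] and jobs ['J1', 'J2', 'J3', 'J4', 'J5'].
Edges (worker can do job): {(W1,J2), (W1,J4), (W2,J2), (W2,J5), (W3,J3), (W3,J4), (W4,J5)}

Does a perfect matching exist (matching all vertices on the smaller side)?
Yes, perfect matching exists (size 4)

Perfect matching: {(W1,J4), (W2,J2), (W3,J3), (W4,J5)}
All 4 vertices on the smaller side are matched.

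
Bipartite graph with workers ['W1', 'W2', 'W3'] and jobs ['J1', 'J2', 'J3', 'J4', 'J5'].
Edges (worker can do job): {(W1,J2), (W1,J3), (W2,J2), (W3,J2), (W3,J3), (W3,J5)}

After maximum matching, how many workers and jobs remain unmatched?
Unmatched: 0 workers, 2 jobs

Maximum matching size: 3
Workers: 3 total, 3 matched, 0 unmatched
Jobs: 5 total, 3 matched, 2 unmatched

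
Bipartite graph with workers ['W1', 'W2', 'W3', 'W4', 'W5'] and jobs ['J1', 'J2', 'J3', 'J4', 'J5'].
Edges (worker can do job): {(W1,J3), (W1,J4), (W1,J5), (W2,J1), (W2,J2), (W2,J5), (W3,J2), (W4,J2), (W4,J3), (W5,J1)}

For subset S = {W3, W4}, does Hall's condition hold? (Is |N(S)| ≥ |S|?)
Yes: |N(S)| = 2, |S| = 2

Subset S = {W3, W4}
Neighbors N(S) = {J2, J3}

|N(S)| = 2, |S| = 2
Hall's condition: |N(S)| ≥ |S| is satisfied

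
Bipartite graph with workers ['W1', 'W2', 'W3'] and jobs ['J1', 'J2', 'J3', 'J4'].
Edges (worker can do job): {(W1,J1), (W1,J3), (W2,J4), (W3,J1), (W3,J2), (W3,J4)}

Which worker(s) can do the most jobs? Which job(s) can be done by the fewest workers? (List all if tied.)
Most versatile: W3 (3 jobs); Least covered: J2, J3 (1 workers)

Worker degrees (jobs they can do): W1:2, W2:1, W3:3
Job degrees (workers who can do it): J1:2, J2:1, J3:1, J4:2

Maximum worker degree is 3, achieved by: W3
Minimum job degree is 1, achieved by: J2, J3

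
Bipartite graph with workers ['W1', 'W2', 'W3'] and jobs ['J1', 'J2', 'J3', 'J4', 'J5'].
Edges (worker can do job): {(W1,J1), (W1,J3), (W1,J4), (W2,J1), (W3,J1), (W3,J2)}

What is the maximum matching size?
Maximum matching size = 3

Maximum matching: {(W1,J3), (W2,J1), (W3,J2)}
Size: 3

This assigns 3 workers to 3 distinct jobs.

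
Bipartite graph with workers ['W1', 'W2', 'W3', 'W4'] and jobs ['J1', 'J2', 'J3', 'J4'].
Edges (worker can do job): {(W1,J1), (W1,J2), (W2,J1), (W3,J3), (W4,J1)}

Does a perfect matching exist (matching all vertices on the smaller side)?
No, maximum matching has size 3 < 4

Maximum matching has size 3, need 4 for perfect matching.
Unmatched workers: ['W2']
Unmatched jobs: ['J4']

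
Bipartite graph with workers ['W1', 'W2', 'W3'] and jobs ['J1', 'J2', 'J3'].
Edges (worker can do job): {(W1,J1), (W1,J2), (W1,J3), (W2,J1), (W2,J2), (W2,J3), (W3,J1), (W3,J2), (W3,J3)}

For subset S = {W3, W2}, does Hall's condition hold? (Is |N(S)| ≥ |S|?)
Yes: |N(S)| = 3, |S| = 2

Subset S = {W3, W2}
Neighbors N(S) = {J1, J2, J3}

|N(S)| = 3, |S| = 2
Hall's condition: |N(S)| ≥ |S| is satisfied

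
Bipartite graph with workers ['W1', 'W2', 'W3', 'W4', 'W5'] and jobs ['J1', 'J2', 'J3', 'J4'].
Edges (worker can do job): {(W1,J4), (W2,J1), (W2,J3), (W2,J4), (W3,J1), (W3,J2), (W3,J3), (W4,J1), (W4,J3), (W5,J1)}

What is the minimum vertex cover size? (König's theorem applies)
Minimum vertex cover size = 4

By König's theorem: in bipartite graphs,
min vertex cover = max matching = 4

Maximum matching has size 4, so minimum vertex cover also has size 4.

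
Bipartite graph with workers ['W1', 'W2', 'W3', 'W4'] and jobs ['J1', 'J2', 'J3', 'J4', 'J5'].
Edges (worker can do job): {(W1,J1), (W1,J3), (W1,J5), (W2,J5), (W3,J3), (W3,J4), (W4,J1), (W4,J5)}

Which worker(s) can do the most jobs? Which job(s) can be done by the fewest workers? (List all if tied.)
Most versatile: W1 (3 jobs); Least covered: J2 (0 workers)

Worker degrees (jobs they can do): W1:3, W2:1, W3:2, W4:2
Job degrees (workers who can do it): J1:2, J2:0, J3:2, J4:1, J5:3

Maximum worker degree is 3, achieved by: W1
Minimum job degree is 0, achieved by: J2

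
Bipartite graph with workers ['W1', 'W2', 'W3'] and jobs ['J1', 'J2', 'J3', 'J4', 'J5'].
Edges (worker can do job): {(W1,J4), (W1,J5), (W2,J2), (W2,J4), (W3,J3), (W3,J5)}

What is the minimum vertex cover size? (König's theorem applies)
Minimum vertex cover size = 3

By König's theorem: in bipartite graphs,
min vertex cover = max matching = 3

Maximum matching has size 3, so minimum vertex cover also has size 3.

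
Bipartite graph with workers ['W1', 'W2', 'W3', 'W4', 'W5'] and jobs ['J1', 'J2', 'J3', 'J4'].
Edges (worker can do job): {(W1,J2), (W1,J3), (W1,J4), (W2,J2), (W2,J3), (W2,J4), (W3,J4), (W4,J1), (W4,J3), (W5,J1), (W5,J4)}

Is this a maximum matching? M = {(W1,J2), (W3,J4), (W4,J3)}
No, size 3 is not maximum

Proposed matching has size 3.
Maximum matching size for this graph: 4.

This is NOT maximum - can be improved to size 4.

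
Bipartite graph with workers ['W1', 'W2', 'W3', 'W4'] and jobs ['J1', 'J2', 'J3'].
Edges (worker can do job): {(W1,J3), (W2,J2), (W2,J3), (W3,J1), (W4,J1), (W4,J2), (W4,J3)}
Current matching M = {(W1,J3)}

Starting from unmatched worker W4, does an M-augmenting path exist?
Yes: W4 → J1

An M-augmenting path alternates non-matching / matching edges, starting and ending at unmatched vertices.
Path: W4 → J1
(J1 is unmatched in M, so the path is augmenting.)
Flipping edges along this path would increase |M| from 1 to 2.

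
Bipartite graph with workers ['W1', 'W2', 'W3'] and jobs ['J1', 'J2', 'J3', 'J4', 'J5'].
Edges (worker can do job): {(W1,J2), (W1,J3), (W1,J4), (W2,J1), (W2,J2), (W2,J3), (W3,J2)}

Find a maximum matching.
Matching: {(W1,J4), (W2,J3), (W3,J2)}

Maximum matching (size 3):
  W1 → J4
  W2 → J3
  W3 → J2

Each worker is assigned to at most one job, and each job to at most one worker.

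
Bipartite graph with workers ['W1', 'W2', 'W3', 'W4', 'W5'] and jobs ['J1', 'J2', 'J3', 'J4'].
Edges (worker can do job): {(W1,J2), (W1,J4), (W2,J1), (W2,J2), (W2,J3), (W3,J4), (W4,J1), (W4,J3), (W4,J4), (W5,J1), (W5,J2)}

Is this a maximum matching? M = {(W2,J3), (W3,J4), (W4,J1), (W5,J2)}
Yes, size 4 is maximum

Proposed matching has size 4.
Maximum matching size for this graph: 4.

This is a maximum matching.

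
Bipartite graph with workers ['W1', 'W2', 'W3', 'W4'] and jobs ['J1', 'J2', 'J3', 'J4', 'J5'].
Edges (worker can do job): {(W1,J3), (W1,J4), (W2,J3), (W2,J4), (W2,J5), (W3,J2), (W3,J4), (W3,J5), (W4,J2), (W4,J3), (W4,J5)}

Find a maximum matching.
Matching: {(W1,J4), (W2,J3), (W3,J2), (W4,J5)}

Maximum matching (size 4):
  W1 → J4
  W2 → J3
  W3 → J2
  W4 → J5

Each worker is assigned to at most one job, and each job to at most one worker.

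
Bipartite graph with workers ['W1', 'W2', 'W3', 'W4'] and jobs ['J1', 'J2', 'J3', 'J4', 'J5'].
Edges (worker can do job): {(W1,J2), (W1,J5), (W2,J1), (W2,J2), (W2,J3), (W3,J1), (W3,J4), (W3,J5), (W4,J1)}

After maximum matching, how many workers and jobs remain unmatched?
Unmatched: 0 workers, 1 jobs

Maximum matching size: 4
Workers: 4 total, 4 matched, 0 unmatched
Jobs: 5 total, 4 matched, 1 unmatched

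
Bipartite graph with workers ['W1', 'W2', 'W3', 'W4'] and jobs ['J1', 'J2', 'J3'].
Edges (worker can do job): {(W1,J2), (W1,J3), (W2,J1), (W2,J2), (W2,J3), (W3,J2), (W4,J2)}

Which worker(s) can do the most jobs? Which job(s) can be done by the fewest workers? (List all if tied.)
Most versatile: W2 (3 jobs); Least covered: J1 (1 workers)

Worker degrees (jobs they can do): W1:2, W2:3, W3:1, W4:1
Job degrees (workers who can do it): J1:1, J2:4, J3:2

Maximum worker degree is 3, achieved by: W2
Minimum job degree is 1, achieved by: J1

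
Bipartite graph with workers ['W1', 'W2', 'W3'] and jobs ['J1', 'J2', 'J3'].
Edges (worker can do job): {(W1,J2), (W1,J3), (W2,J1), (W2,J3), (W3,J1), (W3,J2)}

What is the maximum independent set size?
Maximum independent set = 3

By König's theorem:
- Min vertex cover = Max matching = 3
- Max independent set = Total vertices - Min vertex cover
- Max independent set = 6 - 3 = 3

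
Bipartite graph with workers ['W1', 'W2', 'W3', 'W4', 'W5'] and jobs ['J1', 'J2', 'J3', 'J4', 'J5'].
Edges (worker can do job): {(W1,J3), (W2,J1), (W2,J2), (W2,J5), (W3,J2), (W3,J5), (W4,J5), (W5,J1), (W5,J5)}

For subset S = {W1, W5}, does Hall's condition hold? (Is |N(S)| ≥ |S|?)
Yes: |N(S)| = 3, |S| = 2

Subset S = {W1, W5}
Neighbors N(S) = {J1, J3, J5}

|N(S)| = 3, |S| = 2
Hall's condition: |N(S)| ≥ |S| is satisfied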